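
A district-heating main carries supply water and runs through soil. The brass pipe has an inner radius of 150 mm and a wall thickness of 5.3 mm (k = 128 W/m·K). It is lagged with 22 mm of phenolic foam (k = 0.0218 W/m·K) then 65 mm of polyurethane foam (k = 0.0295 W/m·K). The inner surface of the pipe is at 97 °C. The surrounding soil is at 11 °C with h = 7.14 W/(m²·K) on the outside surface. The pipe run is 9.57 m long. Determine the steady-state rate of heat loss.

Q ≈ 300 W

Per-layer cylindrical resistances, series-summed:
R_brass pipe wall = ln(155.3/150)/(2π×128×9.57) = 4.511×10^-6 K/W
R_phenolic foam = ln(177.3/155.3)/(2π×0.0218×9.57) = 0.1011 K/W
R_polyurethane foam = ln(242.3/177.3)/(2π×0.0295×9.57) = 0.1761 K/W
R_outer film = 1/(h_o·2πr_oL) = 1/(7.14×2π×0.2423×9.57) = 0.009613 K/W
R_total = 0.2868 K/W
Q = ΔT/R_total = 86/0.2868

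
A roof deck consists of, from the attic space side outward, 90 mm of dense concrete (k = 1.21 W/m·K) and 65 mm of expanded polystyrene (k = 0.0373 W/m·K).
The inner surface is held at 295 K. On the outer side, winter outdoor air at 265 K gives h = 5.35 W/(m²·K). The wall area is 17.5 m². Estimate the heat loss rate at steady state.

Series thermal resistances:
R_dense concrete = L/(kA) = 0.09/(1.21×17.5) = 0.00425 K/W
R_expanded polystyrene = L/(kA) = 0.065/(0.0373×17.5) = 0.09958 K/W
R_outer film = 1/(h_o·A) = 1/(5.35×17.5) = 0.01068 K/W
R_total = 0.1145 K/W
Q = ΔT / R_total = 30 / 0.1145

Q ≈ 262 W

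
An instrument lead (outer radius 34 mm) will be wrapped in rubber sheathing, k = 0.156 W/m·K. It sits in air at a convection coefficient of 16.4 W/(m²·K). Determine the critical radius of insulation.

r_cr ≈ 9.51 mm

For a cylinder r_cr = k/h = 0.156/16.4
r_cr = 9.51 mm; since the bare radius (34 mm) is above r_cr, any added insulation will reduce heat loss.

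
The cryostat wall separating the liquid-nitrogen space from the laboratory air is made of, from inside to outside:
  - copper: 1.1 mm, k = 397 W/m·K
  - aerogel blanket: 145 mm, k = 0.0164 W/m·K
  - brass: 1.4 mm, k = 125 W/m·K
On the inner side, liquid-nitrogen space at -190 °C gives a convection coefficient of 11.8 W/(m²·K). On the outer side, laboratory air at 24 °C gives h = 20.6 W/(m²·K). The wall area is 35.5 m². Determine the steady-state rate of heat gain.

Q ≈ 846 W

Using the resistance-network approach (series):
R_inner film = 1/(h_i·A) = 1/(11.8×35.5) = 0.002387 K/W
R_copper = L/(kA) = 0.0011/(397×35.5) = 7.805×10^-8 K/W
R_aerogel blanket = L/(kA) = 0.145/(0.0164×35.5) = 0.2491 K/W
R_brass = L/(kA) = 0.0014/(125×35.5) = 3.155×10^-7 K/W
R_outer film = 1/(h_o·A) = 1/(20.6×35.5) = 0.001367 K/W
R_total = 0.2528 K/W
Q = ΔT / R_total = 214 / 0.2528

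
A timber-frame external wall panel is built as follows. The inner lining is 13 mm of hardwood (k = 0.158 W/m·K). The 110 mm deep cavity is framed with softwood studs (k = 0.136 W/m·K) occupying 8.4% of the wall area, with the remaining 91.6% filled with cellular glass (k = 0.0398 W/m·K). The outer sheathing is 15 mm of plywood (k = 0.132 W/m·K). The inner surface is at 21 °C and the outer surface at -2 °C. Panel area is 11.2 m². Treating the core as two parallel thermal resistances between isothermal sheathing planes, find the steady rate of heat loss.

Q ≈ 103 W

Sheathing layers in series; stud and cavity paths in parallel between them.
R_inner = 0.013/(0.158×11.2) = 0.007346 K/W
R_stud  = 0.11/(0.136×0.084×11.2) = 0.8597 K/W
R_cav   = 0.11/(0.0398×0.916×11.2) = 0.2694 K/W
1/R_core = 1/R_stud + 1/R_cav → R_core = 0.2051 K/W
R_outer = 0.015/(0.132×11.2) = 0.01015 K/W
R_total = 0.2226 K/W
Q = ΔT/R_total = 23/0.2226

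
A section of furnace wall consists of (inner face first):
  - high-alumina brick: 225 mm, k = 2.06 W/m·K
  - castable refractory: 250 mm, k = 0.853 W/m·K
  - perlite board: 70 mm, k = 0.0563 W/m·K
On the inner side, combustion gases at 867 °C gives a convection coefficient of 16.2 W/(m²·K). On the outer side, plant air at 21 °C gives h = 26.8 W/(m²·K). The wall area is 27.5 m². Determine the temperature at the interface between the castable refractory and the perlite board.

Thermal resistances in series:
R_inner film = 1/(h_i·A) = 1/(16.2×27.5) = 0.002245 K/W
R_high-alumina brick = L/(kA) = 0.225/(2.06×27.5) = 0.003972 K/W
R_castable refractory = L/(kA) = 0.25/(0.853×27.5) = 0.01066 K/W
R_perlite board = L/(kA) = 0.07/(0.0563×27.5) = 0.04521 K/W
R_outer film = 1/(h_o·A) = 1/(26.8×27.5) = 0.001357 K/W
R_total = 0.06344 K/W;  Q = ΔT/R_total = 846/0.06344 = 13330 W
T_interface = T_inner − Q·ΣR(inner→interface) = 867 − 13300×0.01687

T ≈ 642 °C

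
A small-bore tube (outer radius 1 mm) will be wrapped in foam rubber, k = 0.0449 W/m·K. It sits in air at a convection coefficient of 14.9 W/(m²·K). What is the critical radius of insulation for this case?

r_cr ≈ 3.01 mm

For a cylinder r_cr = k/h = 0.0449/14.9
r_cr = 3.01 mm; since the bare radius (1 mm) is below r_cr, adding a thin layer of insulation will *increase* heat loss.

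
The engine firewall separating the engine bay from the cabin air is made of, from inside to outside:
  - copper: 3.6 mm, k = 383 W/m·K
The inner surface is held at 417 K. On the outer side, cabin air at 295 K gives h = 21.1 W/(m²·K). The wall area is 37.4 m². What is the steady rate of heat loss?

Q ≈ 96300 W

Model the wall as resistances in series:
R_copper = L/(kA) = 0.0036/(383×37.4) = 2.513×10^-7 K/W
R_outer film = 1/(h_o·A) = 1/(21.1×37.4) = 0.001267 K/W
R_total = 0.001267 K/W
Q = ΔT / R_total = 122 / 0.001267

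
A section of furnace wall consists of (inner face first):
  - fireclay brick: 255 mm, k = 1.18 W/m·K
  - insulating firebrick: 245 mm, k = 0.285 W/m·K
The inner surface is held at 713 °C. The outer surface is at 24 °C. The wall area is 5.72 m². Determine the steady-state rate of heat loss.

Q ≈ 3660 W

Thermal resistances in series:
R_fireclay brick = L/(kA) = 0.255/(1.18×5.72) = 0.03778 K/W
R_insulating firebrick = L/(kA) = 0.245/(0.285×5.72) = 0.1503 K/W
R_total = 0.1881 K/W
Q = ΔT / R_total = 689 / 0.1881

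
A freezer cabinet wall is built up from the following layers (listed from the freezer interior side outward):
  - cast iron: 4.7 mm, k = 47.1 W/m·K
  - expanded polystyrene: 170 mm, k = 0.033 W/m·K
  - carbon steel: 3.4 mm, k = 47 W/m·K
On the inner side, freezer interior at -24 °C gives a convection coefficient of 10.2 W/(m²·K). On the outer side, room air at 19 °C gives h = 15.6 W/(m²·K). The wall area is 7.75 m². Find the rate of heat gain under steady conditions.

Q ≈ 62.7 W

Series thermal resistances:
R_inner film = 1/(h_i·A) = 1/(10.2×7.75) = 0.01265 K/W
R_cast iron = L/(kA) = 0.0047/(47.1×7.75) = 1.288×10^-5 K/W
R_expanded polystyrene = L/(kA) = 0.17/(0.033×7.75) = 0.6647 K/W
R_carbon steel = L/(kA) = 0.0034/(47×7.75) = 9.334×10^-6 K/W
R_outer film = 1/(h_o·A) = 1/(15.6×7.75) = 0.008271 K/W
R_total = 0.6857 K/W
Q = ΔT / R_total = 43 / 0.6857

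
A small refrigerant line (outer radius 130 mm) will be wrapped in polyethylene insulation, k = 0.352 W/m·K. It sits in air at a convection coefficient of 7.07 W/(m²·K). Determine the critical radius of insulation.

r_cr ≈ 49.8 mm

For a cylinder r_cr = k/h = 0.352/7.07
r_cr = 49.8 mm; since the bare radius (130 mm) is above r_cr, any added insulation will reduce heat loss.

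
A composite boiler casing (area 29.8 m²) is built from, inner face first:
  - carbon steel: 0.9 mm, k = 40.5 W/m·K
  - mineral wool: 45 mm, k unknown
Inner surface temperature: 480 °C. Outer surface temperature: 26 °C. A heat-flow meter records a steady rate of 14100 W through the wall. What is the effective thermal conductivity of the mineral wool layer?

Treating each layer as a thermal resistance in series:
R_carbon steel = L/(kA) = 0.0009/(40.5×29.8) = 7.457×10^-7 K/W
Sum of known resistances R_other = 7.457×10^-7 K/W
Total R = ΔT/Q = 454/14100 = 0.0322 K/W
R_mineral wool = R_total − R_other = 0.0322 K/W
k = L/(R·A) = 0.045/(0.0322×29.8)

k ≈ 0.0469 W/(m·K)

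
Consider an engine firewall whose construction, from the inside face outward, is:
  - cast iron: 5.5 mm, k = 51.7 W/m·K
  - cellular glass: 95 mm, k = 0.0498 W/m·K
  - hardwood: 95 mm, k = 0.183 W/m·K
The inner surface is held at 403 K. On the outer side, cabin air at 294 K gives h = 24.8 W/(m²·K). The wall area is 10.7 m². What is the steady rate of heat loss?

Q ≈ 473 W

Model the wall as resistances in series:
R_cast iron = L/(kA) = 0.0055/(51.7×10.7) = 9.942×10^-6 K/W
R_cellular glass = L/(kA) = 0.095/(0.0498×10.7) = 0.1783 K/W
R_hardwood = L/(kA) = 0.095/(0.183×10.7) = 0.04852 K/W
R_outer film = 1/(h_o·A) = 1/(24.8×10.7) = 0.003768 K/W
R_total = 0.2306 K/W
Q = ΔT / R_total = 109 / 0.2306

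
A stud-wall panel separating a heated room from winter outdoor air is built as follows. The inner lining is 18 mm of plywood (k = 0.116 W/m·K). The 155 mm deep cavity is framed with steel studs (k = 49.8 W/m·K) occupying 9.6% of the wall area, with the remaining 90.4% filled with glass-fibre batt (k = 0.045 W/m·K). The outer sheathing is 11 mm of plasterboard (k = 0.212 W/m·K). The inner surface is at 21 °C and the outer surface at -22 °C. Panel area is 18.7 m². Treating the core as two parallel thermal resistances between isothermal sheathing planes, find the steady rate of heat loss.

Q ≈ 3360 W

Sheathing layers in series; stud and cavity paths in parallel between them.
R_inner = 0.018/(0.116×18.7) = 0.008298 K/W
R_stud  = 0.155/(49.8×0.096×18.7) = 0.001734 K/W
R_cav   = 0.155/(0.045×0.904×18.7) = 0.2038 K/W
1/R_core = 1/R_stud + 1/R_cav → R_core = 0.001719 K/W
R_outer = 0.011/(0.212×18.7) = 0.002775 K/W
R_total = 0.01279 K/W
Q = ΔT/R_total = 43/0.01279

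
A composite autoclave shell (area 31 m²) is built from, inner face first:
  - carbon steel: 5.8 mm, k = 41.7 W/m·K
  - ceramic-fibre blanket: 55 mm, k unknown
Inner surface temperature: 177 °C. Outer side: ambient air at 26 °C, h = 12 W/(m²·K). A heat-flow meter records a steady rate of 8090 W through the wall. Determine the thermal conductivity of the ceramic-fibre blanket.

k ≈ 0.111 W/(m·K)

Thermal resistances in series:
R_carbon steel = L/(kA) = 0.0058/(41.7×31) = 4.487×10^-6 K/W
R_outer film = 1/(h_o·A) = 1/(12×31) = 0.002688 K/W
Sum of known resistances R_other = 0.002693 K/W
Total R = ΔT/Q = 151/8090 = 0.01867 K/W
R_ceramic-fibre blanket = R_total − R_other = 0.01597 K/W
k = L/(R·A) = 0.055/(0.01597×31)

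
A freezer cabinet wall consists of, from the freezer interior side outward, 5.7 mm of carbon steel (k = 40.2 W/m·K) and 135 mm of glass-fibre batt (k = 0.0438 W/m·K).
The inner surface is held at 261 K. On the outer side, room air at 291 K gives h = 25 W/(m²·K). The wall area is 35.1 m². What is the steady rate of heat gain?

Q ≈ 337 W

Model the wall as resistances in series:
R_carbon steel = L/(kA) = 0.0057/(40.2×35.1) = 4.04×10^-6 K/W
R_glass-fibre batt = L/(kA) = 0.135/(0.0438×35.1) = 0.08781 K/W
R_outer film = 1/(h_o·A) = 1/(25×35.1) = 0.00114 K/W
R_total = 0.08896 K/W
Q = ΔT / R_total = 30 / 0.08896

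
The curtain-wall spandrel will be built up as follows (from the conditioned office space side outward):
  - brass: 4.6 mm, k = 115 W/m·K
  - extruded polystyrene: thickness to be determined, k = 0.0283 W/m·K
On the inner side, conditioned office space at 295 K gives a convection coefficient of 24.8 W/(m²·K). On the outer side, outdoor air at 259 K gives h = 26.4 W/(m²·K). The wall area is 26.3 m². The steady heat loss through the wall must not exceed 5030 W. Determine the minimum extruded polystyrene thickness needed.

Thermal resistances in series:
R_inner film = 1/(h_i·A) = 1/(24.8×26.3) = 0.001533 K/W
R_brass = L/(kA) = 0.0046/(115×26.3) = 1.521×10^-6 K/W
R_outer film = 1/(h_o·A) = 1/(26.4×26.3) = 0.00144 K/W
Sum of the known resistances R_other = 0.002975 K/W
Required total resistance R_tot = ΔT/Q_allow = 36/5030 = 0.007157 K/W
R_extruded polystyrene = R_tot − R_other = 0.004182 K/W
L = R·k·A = 0.004182×0.0283×26.3

L ≈ 3.11 mm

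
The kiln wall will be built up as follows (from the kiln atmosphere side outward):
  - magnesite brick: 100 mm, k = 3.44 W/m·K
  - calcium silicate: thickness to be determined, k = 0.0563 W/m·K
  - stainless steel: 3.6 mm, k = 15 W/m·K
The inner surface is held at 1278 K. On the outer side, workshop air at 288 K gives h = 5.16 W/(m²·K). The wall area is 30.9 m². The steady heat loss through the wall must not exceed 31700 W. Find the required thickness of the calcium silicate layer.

L ≈ 41.8 mm

Using the resistance-network approach (series):
R_magnesite brick = L/(kA) = 0.1/(3.44×30.9) = 9.408×10^-4 K/W
R_stainless steel = L/(kA) = 0.0036/(15×30.9) = 7.767×10^-6 K/W
R_outer film = 1/(h_o·A) = 1/(5.16×30.9) = 0.006272 K/W
Sum of the known resistances R_other = 0.00722 K/W
Required total resistance R_tot = ΔT/Q_allow = 990/31700 = 0.03123 K/W
R_calcium silicate = R_tot − R_other = 0.02401 K/W
L = R·k·A = 0.02401×0.0563×30.9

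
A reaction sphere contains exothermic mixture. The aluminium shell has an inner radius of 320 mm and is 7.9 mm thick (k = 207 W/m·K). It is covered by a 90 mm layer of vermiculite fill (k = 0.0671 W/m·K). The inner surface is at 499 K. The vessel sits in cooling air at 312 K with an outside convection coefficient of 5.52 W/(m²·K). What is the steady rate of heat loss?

Each spherical layer contributes R = (1/r_i − 1/r_o)/(4πk):
R_aluminium shell = (1/0.32 − 1/0.3279)/(4π×207) = 2.894×10^-5 K/W
R_vermiculite fill = (1/0.3279 − 1/0.4179)/(4π×0.0671) = 0.7789 K/W
R_outer film = 1/(h·4πr_o²) = 1/(5.52×4π×0.4179²) = 0.08255 K/W
R_total = 0.8615 K/W
Q = ΔT/R_total = 187/0.8615

Q ≈ 217 W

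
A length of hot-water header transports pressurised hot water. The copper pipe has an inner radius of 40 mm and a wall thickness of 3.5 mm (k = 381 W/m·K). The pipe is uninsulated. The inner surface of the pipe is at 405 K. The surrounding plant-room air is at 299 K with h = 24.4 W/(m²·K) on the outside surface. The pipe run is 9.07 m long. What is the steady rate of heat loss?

Q ≈ 6410 W

Cylindrical conduction, so R = ln(r₂/r₁)/(2πkL) per layer, in series:
R_copper pipe wall = ln(43.5/40)/(2π×381×9.07) = 3.863×10^-6 K/W
R_outer film = 1/(h_o·2πr_oL) = 1/(24.4×2π×0.0435×9.07) = 0.01653 K/W
R_total = 0.01654 K/W
Q = ΔT/R_total = 106/0.01654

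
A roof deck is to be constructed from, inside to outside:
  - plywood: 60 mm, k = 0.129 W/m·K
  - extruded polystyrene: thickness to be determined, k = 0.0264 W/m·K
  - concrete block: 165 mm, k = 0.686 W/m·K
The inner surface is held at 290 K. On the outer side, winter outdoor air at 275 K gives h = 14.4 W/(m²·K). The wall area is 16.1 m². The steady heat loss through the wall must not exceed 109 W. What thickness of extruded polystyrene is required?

Treating each layer as a thermal resistance in series:
R_plywood = L/(kA) = 0.06/(0.129×16.1) = 0.02889 K/W
R_concrete block = L/(kA) = 0.165/(0.686×16.1) = 0.01494 K/W
R_outer film = 1/(h_o·A) = 1/(14.4×16.1) = 0.004313 K/W
Sum of the known resistances R_other = 0.04814 K/W
Required total resistance R_tot = ΔT/Q_allow = 15/109 = 0.1376 K/W
R_extruded polystyrene = R_tot − R_other = 0.08947 K/W
L = R·k·A = 0.08947×0.0264×16.1

L ≈ 38 mm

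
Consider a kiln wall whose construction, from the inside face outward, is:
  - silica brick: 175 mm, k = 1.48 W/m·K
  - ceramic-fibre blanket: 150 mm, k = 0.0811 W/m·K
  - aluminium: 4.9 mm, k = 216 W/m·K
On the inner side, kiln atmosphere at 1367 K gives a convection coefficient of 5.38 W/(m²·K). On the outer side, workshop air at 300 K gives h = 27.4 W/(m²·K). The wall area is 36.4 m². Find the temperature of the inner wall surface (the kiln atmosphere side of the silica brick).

Thermal resistances in series:
R_inner film = 1/(h_i·A) = 1/(5.38×36.4) = 0.005106 K/W
R_silica brick = L/(kA) = 0.175/(1.48×36.4) = 0.003248 K/W
R_ceramic-fibre blanket = L/(kA) = 0.15/(0.0811×36.4) = 0.05081 K/W
R_aluminium = L/(kA) = 0.0049/(216×36.4) = 6.232×10^-7 K/W
R_outer film = 1/(h_o·A) = 1/(27.4×36.4) = 0.001003 K/W
R_total = 0.06017 K/W;  Q = ΔT/R_total = 1067/0.06017 = 17730 W
T_interface = T_inner − Q·ΣR(inner→interface) = 1367 − 17700×0.005106

T ≈ 1280 K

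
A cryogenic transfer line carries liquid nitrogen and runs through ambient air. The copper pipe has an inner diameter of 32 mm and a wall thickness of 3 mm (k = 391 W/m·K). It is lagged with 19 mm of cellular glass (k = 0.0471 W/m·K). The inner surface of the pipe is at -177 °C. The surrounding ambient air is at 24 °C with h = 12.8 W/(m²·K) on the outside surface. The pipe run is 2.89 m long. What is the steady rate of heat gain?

Q ≈ 218 W

Treating each annulus and film as a series resistance:
R_copper pipe wall = ln(19/16)/(2π×391×2.89) = 2.42×10^-5 K/W
R_cellular glass = ln(38/19)/(2π×0.0471×2.89) = 0.8105 K/W
R_outer film = 1/(h_o·2πr_oL) = 1/(12.8×2π×0.038×2.89) = 0.1132 K/W
R_total = 0.9237 K/W
Q = ΔT/R_total = 201/0.9237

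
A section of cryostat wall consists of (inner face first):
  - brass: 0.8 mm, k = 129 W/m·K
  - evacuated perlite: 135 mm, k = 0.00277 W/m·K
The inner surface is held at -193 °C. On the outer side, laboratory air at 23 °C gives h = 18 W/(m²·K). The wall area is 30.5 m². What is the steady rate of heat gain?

Series thermal resistances:
R_brass = L/(kA) = 0.0008/(129×30.5) = 2.033×10^-7 K/W
R_evacuated perlite = L/(kA) = 0.135/(0.00277×30.5) = 1.598 K/W
R_outer film = 1/(h_o·A) = 1/(18×30.5) = 0.001821 K/W
R_total = 1.6 K/W
Q = ΔT / R_total = 216 / 1.6

Q ≈ 135 W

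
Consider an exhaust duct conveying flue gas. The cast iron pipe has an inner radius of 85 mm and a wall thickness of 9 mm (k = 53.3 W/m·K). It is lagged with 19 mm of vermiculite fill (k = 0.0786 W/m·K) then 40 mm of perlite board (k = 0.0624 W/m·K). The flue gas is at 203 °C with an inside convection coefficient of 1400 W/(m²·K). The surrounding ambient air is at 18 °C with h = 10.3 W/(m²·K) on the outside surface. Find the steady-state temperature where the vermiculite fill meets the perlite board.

T ≈ 148 °C

Radial resistances (cylindrical: R_cond = ln(r_o/r_i)/(2πkL), R_conv = 1/(h·2πrL)):
R_inner film = 1/(h_i·2πr₁L) = 1/(1400×2π×0.085×1) = 0.001337 K/W
R_cast iron pipe wall = ln(94/85)/(2π×53.3×1) = 3.005×10^-4 K/W
R_vermiculite fill = ln(113/94)/(2π×0.0786×1) = 0.3728 K/W
R_perlite board = ln(153/113)/(2π×0.0624×1) = 0.7729 K/W
R_outer film = 1/(h_o·2πr_oL) = 1/(10.3×2π×0.153×1) = 0.101 K/W
R_total = 1.248 K/W
Q = ΔT/R_total = 185/1.248
Q = 148 W/m
T_interface = T_inner − Q·ΣR(inner→interface) = 203 − 148×0.3744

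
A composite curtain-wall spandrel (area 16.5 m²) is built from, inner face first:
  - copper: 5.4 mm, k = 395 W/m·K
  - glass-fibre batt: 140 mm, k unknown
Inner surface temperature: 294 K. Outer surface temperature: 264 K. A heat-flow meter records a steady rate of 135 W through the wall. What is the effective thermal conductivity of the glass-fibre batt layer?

Series thermal resistances:
R_copper = L/(kA) = 0.0054/(395×16.5) = 8.285×10^-7 K/W
Sum of known resistances R_other = 8.285×10^-7 K/W
Total R = ΔT/Q = 30/135 = 0.2222 K/W
R_glass-fibre batt = R_total − R_other = 0.2222 K/W
k = L/(R·A) = 0.14/(0.2222×16.5)

k ≈ 0.0382 W/(m·K)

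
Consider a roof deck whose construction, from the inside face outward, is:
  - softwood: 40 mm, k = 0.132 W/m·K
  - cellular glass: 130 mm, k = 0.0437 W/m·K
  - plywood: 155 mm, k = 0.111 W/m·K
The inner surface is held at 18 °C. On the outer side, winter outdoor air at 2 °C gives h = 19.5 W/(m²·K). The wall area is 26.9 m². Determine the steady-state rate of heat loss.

Treating each layer as a thermal resistance in series:
R_softwood = L/(kA) = 0.04/(0.132×26.9) = 0.01127 K/W
R_cellular glass = L/(kA) = 0.13/(0.0437×26.9) = 0.1106 K/W
R_plywood = L/(kA) = 0.155/(0.111×26.9) = 0.05191 K/W
R_outer film = 1/(h_o·A) = 1/(19.5×26.9) = 0.001906 K/W
R_total = 0.1757 K/W
Q = ΔT / R_total = 16 / 0.1757

Q ≈ 91.1 W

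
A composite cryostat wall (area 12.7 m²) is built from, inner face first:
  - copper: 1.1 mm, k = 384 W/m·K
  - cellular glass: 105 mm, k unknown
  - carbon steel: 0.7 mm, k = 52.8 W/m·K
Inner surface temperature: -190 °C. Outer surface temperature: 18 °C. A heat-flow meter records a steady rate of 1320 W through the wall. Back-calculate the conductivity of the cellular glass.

k ≈ 0.0525 W/(m·K)

Model the wall as resistances in series:
R_copper = L/(kA) = 0.0011/(384×12.7) = 2.256×10^-7 K/W
R_carbon steel = L/(kA) = 0.0007/(52.8×12.7) = 1.044×10^-6 K/W
Sum of known resistances R_other = 1.269×10^-6 K/W
Total R = ΔT/Q = 208/1320 = 0.1576 K/W
R_cellular glass = R_total − R_other = 0.1576 K/W
k = L/(R·A) = 0.105/(0.1576×12.7)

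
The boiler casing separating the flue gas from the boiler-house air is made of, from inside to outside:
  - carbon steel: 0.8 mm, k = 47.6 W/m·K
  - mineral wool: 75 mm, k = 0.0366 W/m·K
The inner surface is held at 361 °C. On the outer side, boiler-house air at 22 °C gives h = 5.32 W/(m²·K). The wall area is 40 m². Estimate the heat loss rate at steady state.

Q ≈ 6060 W

Treating each layer as a thermal resistance in series:
R_carbon steel = L/(kA) = 0.0008/(47.6×40) = 4.202×10^-7 K/W
R_mineral wool = L/(kA) = 0.075/(0.0366×40) = 0.05123 K/W
R_outer film = 1/(h_o·A) = 1/(5.32×40) = 0.004699 K/W
R_total = 0.05593 K/W
Q = ΔT / R_total = 339 / 0.05593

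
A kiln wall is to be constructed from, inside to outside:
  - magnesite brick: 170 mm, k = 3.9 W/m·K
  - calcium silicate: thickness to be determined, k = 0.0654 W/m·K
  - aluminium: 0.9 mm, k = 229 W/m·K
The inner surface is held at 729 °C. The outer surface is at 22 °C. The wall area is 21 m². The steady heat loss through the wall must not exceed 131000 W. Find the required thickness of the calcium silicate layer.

L ≈ 4.56 mm

Treating each layer as a thermal resistance in series:
R_magnesite brick = L/(kA) = 0.17/(3.9×21) = 0.002076 K/W
R_aluminium = L/(kA) = 0.0009/(229×21) = 1.871×10^-7 K/W
Sum of the known resistances R_other = 0.002076 K/W
Required total resistance R_tot = ΔT/Q_allow = 707/131000 = 0.005397 K/W
R_calcium silicate = R_tot − R_other = 0.003321 K/W
L = R·k·A = 0.003321×0.0654×21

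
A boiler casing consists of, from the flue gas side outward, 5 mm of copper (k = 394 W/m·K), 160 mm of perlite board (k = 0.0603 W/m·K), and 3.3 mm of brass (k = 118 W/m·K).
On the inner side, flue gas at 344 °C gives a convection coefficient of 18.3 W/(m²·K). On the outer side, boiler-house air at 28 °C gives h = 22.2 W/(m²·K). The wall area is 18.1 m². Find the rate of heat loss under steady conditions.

Q ≈ 2080 W

Treating each layer as a thermal resistance in series:
R_inner film = 1/(h_i·A) = 1/(18.3×18.1) = 0.003019 K/W
R_copper = L/(kA) = 0.005/(394×18.1) = 7.011×10^-7 K/W
R_perlite board = L/(kA) = 0.16/(0.0603×18.1) = 0.1466 K/W
R_brass = L/(kA) = 0.0033/(118×18.1) = 1.545×10^-6 K/W
R_outer film = 1/(h_o·A) = 1/(22.2×18.1) = 0.002489 K/W
R_total = 0.1521 K/W
Q = ΔT / R_total = 316 / 0.1521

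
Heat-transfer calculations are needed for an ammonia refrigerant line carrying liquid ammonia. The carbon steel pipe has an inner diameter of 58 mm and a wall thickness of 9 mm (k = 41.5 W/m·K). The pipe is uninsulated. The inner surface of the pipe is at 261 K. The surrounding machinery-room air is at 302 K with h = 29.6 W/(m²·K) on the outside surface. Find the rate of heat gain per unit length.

Radial resistances (cylindrical: R_cond = ln(r_o/r_i)/(2πkL), R_conv = 1/(h·2πrL)):
R_carbon steel pipe wall = ln(38/29)/(2π×41.5×1) = 0.001037 K/W
R_outer film = 1/(h_o·2πr_oL) = 1/(29.6×2π×0.038×1) = 0.1415 K/W
R_total = 0.1425 K/W
Q = ΔT/R_total = 41/0.1425

q′ ≈ 288 W/m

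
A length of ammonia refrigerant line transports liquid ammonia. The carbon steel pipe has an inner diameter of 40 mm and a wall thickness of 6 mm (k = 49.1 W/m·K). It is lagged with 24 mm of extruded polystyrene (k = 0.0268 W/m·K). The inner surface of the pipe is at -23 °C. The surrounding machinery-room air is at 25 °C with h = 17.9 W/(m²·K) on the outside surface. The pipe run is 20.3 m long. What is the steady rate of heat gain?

Treating each annulus and film as a series resistance:
R_carbon steel pipe wall = ln(26/20)/(2π×49.1×20.3) = 4.189×10^-5 K/W
R_extruded polystyrene = ln(50/26)/(2π×0.0268×20.3) = 0.1913 K/W
R_outer film = 1/(h_o·2πr_oL) = 1/(17.9×2π×0.05×20.3) = 0.00876 K/W
R_total = 0.2001 K/W
Q = ΔT/R_total = 48/0.2001

Q ≈ 240 W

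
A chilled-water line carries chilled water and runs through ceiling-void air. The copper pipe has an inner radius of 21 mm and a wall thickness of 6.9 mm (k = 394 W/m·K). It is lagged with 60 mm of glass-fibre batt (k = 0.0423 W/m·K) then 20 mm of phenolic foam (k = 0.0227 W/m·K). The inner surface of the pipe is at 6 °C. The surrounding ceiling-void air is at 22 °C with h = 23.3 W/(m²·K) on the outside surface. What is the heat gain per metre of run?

Per-layer cylindrical resistances, series-summed:
R_copper pipe wall = ln(27.9/21)/(2π×394×1) = 1.148×10^-4 K/W
R_glass-fibre batt = ln(87.9/27.9)/(2π×0.0423×1) = 4.318 K/W
R_phenolic foam = ln(107.9/87.9)/(2π×0.0227×1) = 1.437 K/W
R_outer film = 1/(h_o·2πr_oL) = 1/(23.3×2π×0.1079×1) = 0.06331 K/W
R_total = 5.819 K/W
Q = ΔT/R_total = 16/5.819

q′ ≈ 2.75 W/m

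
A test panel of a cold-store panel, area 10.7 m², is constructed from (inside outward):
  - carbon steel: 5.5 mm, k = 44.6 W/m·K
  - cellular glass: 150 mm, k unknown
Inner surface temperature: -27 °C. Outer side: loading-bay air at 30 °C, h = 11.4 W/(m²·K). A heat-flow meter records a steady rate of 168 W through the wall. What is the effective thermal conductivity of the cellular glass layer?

Treating each layer as a thermal resistance in series:
R_carbon steel = L/(kA) = 0.0055/(44.6×10.7) = 1.153×10^-5 K/W
R_outer film = 1/(h_o·A) = 1/(11.4×10.7) = 0.008198 K/W
Sum of known resistances R_other = 0.00821 K/W
Total R = ΔT/Q = 57/168 = 0.3393 K/W
R_cellular glass = R_total − R_other = 0.3311 K/W
k = L/(R·A) = 0.15/(0.3311×10.7)

k ≈ 0.0423 W/(m·K)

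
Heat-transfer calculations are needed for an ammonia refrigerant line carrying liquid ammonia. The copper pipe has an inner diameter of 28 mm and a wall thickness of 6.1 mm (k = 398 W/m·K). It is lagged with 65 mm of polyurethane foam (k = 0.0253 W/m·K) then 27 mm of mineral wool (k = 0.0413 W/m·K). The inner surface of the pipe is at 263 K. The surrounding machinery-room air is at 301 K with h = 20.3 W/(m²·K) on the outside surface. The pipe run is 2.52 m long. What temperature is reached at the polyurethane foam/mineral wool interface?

T ≈ 297 K

Radial resistances (cylindrical: R_cond = ln(r_o/r_i)/(2πkL), R_conv = 1/(h·2πrL)):
R_copper pipe wall = ln(20.1/14)/(2π×398×2.52) = 5.739×10^-5 K/W
R_polyurethane foam = ln(85.1/20.1)/(2π×0.0253×2.52) = 3.602 K/W
R_mineral wool = ln(112.1/85.1)/(2π×0.0413×2.52) = 0.4214 K/W
R_outer film = 1/(h_o·2πr_oL) = 1/(20.3×2π×0.1121×2.52) = 0.02775 K/W
R_total = 4.052 K/W
Q = ΔT/R_total = 38/4.052
Q = 9.38 W
T_interface = T_inner + Q·ΣR(inner→interface) = 263 + 9.38×3.603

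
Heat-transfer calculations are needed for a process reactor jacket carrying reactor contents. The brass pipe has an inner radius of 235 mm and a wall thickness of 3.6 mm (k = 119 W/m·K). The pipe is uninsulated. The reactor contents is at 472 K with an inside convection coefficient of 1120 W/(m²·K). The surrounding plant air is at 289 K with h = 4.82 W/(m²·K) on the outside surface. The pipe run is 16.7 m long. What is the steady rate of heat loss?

Q ≈ 22000 W

Radial resistances (cylindrical: R_cond = ln(r_o/r_i)/(2πkL), R_conv = 1/(h·2πrL)):
R_inner film = 1/(h_i·2πr₁L) = 1/(1120×2π×0.235×16.7) = 3.621×10^-5 K/W
R_brass pipe wall = ln(238.6/235)/(2π×119×16.7) = 1.218×10^-6 K/W
R_outer film = 1/(h_o·2πr_oL) = 1/(4.82×2π×0.2386×16.7) = 0.008287 K/W
R_total = 0.008324 K/W
Q = ΔT/R_total = 183/0.008324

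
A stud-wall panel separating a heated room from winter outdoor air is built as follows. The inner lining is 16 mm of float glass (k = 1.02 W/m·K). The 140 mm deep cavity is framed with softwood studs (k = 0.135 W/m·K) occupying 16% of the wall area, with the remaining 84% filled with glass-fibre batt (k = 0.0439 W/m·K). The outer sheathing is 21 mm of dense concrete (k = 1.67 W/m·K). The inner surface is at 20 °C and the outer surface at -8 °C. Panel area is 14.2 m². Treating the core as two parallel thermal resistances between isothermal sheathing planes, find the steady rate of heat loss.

Q ≈ 164 W

Sheathing layers in series; stud and cavity paths in parallel between them.
R_inner = 0.016/(1.02×14.2) = 0.001105 K/W
R_stud  = 0.14/(0.135×0.16×14.2) = 0.4564 K/W
R_cav   = 0.14/(0.0439×0.84×14.2) = 0.2674 K/W
1/R_core = 1/R_stud + 1/R_cav → R_core = 0.1686 K/W
R_outer = 0.021/(1.67×14.2) = 8.856×10^-4 K/W
R_total = 0.1706 K/W
Q = ΔT/R_total = 28/0.1706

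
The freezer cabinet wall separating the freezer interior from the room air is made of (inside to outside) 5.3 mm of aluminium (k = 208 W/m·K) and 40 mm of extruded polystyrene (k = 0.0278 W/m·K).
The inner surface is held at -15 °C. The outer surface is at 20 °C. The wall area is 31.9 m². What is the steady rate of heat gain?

Q ≈ 776 W

Thermal resistances in series:
R_aluminium = L/(kA) = 0.0053/(208×31.9) = 7.988×10^-7 K/W
R_extruded polystyrene = L/(kA) = 0.04/(0.0278×31.9) = 0.0451 K/W
R_total = 0.04511 K/W
Q = ΔT / R_total = 35 / 0.04511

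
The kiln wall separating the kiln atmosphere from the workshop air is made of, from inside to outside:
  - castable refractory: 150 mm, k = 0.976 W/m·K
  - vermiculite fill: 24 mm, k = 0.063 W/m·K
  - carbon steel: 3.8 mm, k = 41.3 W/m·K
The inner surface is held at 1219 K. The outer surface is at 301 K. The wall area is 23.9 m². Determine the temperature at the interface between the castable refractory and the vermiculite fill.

T ≈ 955 K

Series thermal resistances:
R_castable refractory = L/(kA) = 0.15/(0.976×23.9) = 0.00643 K/W
R_vermiculite fill = L/(kA) = 0.024/(0.063×23.9) = 0.01594 K/W
R_carbon steel = L/(kA) = 0.0038/(41.3×23.9) = 3.85×10^-6 K/W
R_total = 0.02237 K/W;  Q = ΔT/R_total = 918/0.02237 = 41030 W
T_interface = T_inner − Q·ΣR(inner→interface) = 1219 − 41000×0.00643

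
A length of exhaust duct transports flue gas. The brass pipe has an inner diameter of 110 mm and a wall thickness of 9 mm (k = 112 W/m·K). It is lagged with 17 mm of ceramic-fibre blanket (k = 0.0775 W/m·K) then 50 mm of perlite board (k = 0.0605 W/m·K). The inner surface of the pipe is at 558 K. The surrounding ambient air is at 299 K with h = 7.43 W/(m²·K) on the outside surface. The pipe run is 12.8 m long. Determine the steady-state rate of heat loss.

Q ≈ 1730 W

Treating each annulus and film as a series resistance:
R_brass pipe wall = ln(64/55)/(2π×112×12.8) = 1.682×10^-5 K/W
R_ceramic-fibre blanket = ln(81/64)/(2π×0.0775×12.8) = 0.03779 K/W
R_perlite board = ln(131/81)/(2π×0.0605×12.8) = 0.0988 K/W
R_outer film = 1/(h_o·2πr_oL) = 1/(7.43×2π×0.131×12.8) = 0.01277 K/W
R_total = 0.1494 K/W
Q = ΔT/R_total = 259/0.1494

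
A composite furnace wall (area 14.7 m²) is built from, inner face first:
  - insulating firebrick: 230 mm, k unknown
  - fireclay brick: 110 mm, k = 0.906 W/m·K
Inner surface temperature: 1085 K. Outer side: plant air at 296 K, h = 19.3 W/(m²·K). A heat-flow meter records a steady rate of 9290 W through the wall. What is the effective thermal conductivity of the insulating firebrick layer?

k ≈ 0.214 W/(m·K)

Thermal resistances in series:
R_fireclay brick = L/(kA) = 0.11/(0.906×14.7) = 0.008259 K/W
R_outer film = 1/(h_o·A) = 1/(19.3×14.7) = 0.003525 K/W
Sum of known resistances R_other = 0.01178 K/W
Total R = ΔT/Q = 789/9290 = 0.08493 K/W
R_insulating firebrick = R_total − R_other = 0.07315 K/W
k = L/(R·A) = 0.23/(0.07315×14.7)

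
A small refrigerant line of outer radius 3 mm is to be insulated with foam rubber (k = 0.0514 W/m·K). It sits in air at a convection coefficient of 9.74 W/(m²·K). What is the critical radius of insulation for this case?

r_cr ≈ 5.28 mm

For a cylinder r_cr = k/h = 0.0514/9.74
r_cr = 5.28 mm; since the bare radius (3 mm) is below r_cr, adding a thin layer of insulation will *increase* heat loss.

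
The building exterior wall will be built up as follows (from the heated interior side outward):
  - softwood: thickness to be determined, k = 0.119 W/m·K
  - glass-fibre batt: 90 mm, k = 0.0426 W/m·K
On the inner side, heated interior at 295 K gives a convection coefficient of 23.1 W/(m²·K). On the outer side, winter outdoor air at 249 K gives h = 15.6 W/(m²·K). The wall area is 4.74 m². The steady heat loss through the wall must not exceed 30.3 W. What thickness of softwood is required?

Treating each layer as a thermal resistance in series:
R_inner film = 1/(h_i·A) = 1/(23.1×4.74) = 0.009133 K/W
R_glass-fibre batt = L/(kA) = 0.09/(0.0426×4.74) = 0.4457 K/W
R_outer film = 1/(h_o·A) = 1/(15.6×4.74) = 0.01352 K/W
Sum of the known resistances R_other = 0.4684 K/W
Required total resistance R_tot = ΔT/Q_allow = 46/30.3 = 1.518 K/W
R_softwood = R_tot − R_other = 1.05 K/W
L = R·k·A = 1.05×0.119×4.74

L ≈ 592 mm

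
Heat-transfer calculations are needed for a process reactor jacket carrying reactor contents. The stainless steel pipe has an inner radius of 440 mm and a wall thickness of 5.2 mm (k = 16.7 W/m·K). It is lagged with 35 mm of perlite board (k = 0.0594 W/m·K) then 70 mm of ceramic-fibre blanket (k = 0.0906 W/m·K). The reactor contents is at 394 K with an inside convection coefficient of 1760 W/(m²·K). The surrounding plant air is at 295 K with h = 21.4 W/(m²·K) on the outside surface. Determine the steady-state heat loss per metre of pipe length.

For a radial system each layer contributes R = ln(r_out/r_in)/(2πkL); films add R = 1/(hA).
R_inner film = 1/(h_i·2πr₁L) = 1/(1760×2π×0.44×1) = 2.055×10^-4 K/W
R_stainless steel pipe wall = ln(445.2/440)/(2π×16.7×1) = 1.12×10^-4 K/W
R_perlite board = ln(480.2/445.2)/(2π×0.0594×1) = 0.2028 K/W
R_ceramic-fibre blanket = ln(550.2/480.2)/(2π×0.0906×1) = 0.239 K/W
R_outer film = 1/(h_o·2πr_oL) = 1/(21.4×2π×0.5502×1) = 0.01352 K/W
R_total = 0.4557 K/W
Q = ΔT/R_total = 99/0.4557

q′ ≈ 217 W/m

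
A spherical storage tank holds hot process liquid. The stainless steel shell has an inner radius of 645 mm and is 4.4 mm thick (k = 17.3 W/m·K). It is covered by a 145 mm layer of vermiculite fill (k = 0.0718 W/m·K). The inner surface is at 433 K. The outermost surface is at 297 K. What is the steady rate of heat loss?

Spherical conduction: R = (1/r_in − 1/r_out)/(4πk) per layer; series-sum.
R_stainless steel shell = (1/0.645 − 1/0.6494)/(4π×17.3) = 4.832×10^-5 K/W
R_vermiculite fill = (1/0.6494 − 1/0.7944)/(4π×0.0718) = 0.3115 K/W
R_total = 0.3116 K/W
Q = ΔT/R_total = 136/0.3116

Q ≈ 437 W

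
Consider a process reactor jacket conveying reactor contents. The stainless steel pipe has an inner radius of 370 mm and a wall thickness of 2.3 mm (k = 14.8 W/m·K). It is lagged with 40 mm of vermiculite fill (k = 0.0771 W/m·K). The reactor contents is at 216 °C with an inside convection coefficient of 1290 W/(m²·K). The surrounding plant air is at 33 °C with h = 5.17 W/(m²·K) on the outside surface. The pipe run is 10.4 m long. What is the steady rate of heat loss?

For a radial system each layer contributes R = ln(r_out/r_in)/(2πkL); films add R = 1/(hA).
R_inner film = 1/(h_i·2πr₁L) = 1/(1290×2π×0.37×10.4) = 3.206×10^-5 K/W
R_stainless steel pipe wall = ln(372.3/370)/(2π×14.8×10.4) = 6.408×10^-6 K/W
R_vermiculite fill = ln(412.3/372.3)/(2π×0.0771×10.4) = 0.02026 K/W
R_outer film = 1/(h_o·2πr_oL) = 1/(5.17×2π×0.4123×10.4) = 0.007179 K/W
R_total = 0.02747 K/W
Q = ΔT/R_total = 183/0.02747

Q ≈ 6660 W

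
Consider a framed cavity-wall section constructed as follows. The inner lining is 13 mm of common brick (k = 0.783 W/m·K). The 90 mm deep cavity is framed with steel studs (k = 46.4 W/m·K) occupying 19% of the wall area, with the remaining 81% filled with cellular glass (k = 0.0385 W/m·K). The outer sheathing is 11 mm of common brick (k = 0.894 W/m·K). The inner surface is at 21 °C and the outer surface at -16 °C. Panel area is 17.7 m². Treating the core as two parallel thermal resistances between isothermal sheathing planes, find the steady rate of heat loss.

Sheathing layers in series; stud and cavity paths in parallel between them.
R_inner = 0.013/(0.783×17.7) = 9.38×10^-4 K/W
R_stud  = 0.09/(46.4×0.19×17.7) = 5.768×10^-4 K/W
R_cav   = 0.09/(0.0385×0.81×17.7) = 0.1631 K/W
1/R_core = 1/R_stud + 1/R_cav → R_core = 5.747×10^-4 K/W
R_outer = 0.011/(0.894×17.7) = 6.952×10^-4 K/W
R_total = 0.002208 K/W
Q = ΔT/R_total = 37/0.002208

Q ≈ 16800 W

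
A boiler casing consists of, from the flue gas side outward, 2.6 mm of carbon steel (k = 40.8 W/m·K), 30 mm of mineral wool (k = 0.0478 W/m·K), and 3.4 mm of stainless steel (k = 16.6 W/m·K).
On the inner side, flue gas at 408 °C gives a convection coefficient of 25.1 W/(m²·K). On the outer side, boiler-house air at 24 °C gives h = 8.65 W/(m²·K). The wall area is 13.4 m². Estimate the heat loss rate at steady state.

Q ≈ 6570 W

Thermal resistances in series:
R_inner film = 1/(h_i·A) = 1/(25.1×13.4) = 0.002973 K/W
R_carbon steel = L/(kA) = 0.0026/(40.8×13.4) = 4.756×10^-6 K/W
R_mineral wool = L/(kA) = 0.03/(0.0478×13.4) = 0.04684 K/W
R_stainless steel = L/(kA) = 0.0034/(16.6×13.4) = 1.529×10^-5 K/W
R_outer film = 1/(h_o·A) = 1/(8.65×13.4) = 0.008627 K/W
R_total = 0.05846 K/W
Q = ΔT / R_total = 384 / 0.05846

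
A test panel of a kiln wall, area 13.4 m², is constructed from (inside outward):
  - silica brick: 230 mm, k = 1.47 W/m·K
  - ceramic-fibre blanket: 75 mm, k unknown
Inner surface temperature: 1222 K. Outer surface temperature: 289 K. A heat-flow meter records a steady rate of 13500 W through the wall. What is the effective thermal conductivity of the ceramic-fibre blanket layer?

k ≈ 0.0974 W/(m·K)

Treating each layer as a thermal resistance in series:
R_silica brick = L/(kA) = 0.23/(1.47×13.4) = 0.01168 K/W
Sum of known resistances R_other = 0.01168 K/W
Total R = ΔT/Q = 933/13500 = 0.06911 K/W
R_ceramic-fibre blanket = R_total − R_other = 0.05743 K/W
k = L/(R·A) = 0.075/(0.05743×13.4)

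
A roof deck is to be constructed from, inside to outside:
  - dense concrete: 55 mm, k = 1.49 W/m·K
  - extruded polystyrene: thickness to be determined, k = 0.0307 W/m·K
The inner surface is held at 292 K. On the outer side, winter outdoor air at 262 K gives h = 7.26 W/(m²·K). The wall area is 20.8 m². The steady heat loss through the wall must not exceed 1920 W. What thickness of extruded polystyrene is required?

Series thermal resistances:
R_dense concrete = L/(kA) = 0.055/(1.49×20.8) = 0.001775 K/W
R_outer film = 1/(h_o·A) = 1/(7.26×20.8) = 0.006622 K/W
Sum of the known resistances R_other = 0.008397 K/W
Required total resistance R_tot = ΔT/Q_allow = 30/1920 = 0.01562 K/W
R_extruded polystyrene = R_tot − R_other = 0.007228 K/W
L = R·k·A = 0.007228×0.0307×20.8

L ≈ 4.62 mm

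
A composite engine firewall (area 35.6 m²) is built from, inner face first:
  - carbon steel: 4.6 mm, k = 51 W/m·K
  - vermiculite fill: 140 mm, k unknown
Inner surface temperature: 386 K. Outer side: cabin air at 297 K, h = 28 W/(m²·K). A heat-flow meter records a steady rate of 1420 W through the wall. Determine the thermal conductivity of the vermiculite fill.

Series thermal resistances:
R_carbon steel = L/(kA) = 0.0046/(51×35.6) = 2.534×10^-6 K/W
R_outer film = 1/(h_o·A) = 1/(28×35.6) = 0.001003 K/W
Sum of known resistances R_other = 0.001006 K/W
Total R = ΔT/Q = 89/1420 = 0.06268 K/W
R_vermiculite fill = R_total − R_other = 0.06167 K/W
k = L/(R·A) = 0.14/(0.06167×35.6)

k ≈ 0.0638 W/(m·K)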